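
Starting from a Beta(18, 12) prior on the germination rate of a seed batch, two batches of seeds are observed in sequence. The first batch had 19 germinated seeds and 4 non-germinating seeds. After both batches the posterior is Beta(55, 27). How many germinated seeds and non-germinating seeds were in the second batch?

Sequential conjugate updates are equivalent to a single update on the pooled data, so total successes = posterior α − prior α and total failures = posterior β − prior β.
Total across both batches: 55−18=37 germinated seeds, 27−12=15 non-germinating seeds.
Subtract the first batch: 37−19=18 germinated seeds and 15−4=11 non-germinating seeds.

18 germinated seeds and 11 non-germinating seeds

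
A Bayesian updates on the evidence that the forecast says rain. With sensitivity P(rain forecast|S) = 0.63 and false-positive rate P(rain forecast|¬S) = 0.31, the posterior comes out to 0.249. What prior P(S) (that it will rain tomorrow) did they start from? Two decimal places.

P(S) = 0.14

Bayes' rule in odds form gives O(S|E) = O(S)·[P(E|S)/P(E|¬S)], hence O(S) = O(S|E)/LR.
Posterior odds = 0.249/(1−0.249) = 0.3316. LR = 0.63/0.31 = 2.0323.
Prior odds = 0.3316/2.0323 = 0.1632, so P(S) = 0.1632/(1+0.1632) ≈ 0.14.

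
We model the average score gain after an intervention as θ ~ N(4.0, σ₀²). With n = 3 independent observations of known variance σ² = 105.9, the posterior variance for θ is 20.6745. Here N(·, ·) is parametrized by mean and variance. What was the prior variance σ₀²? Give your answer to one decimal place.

σ₀² = 49.9

For the Normal–Normal model with known σ², precisions add: τ_n = τ₀ + n/σ².
So 1/σ₀² = 1/20.6745 − 3/105.9 = 0.048369 − 0.028329 = 0.020040.
Hence σ₀² = 1/0.020040 ≈ 49.9.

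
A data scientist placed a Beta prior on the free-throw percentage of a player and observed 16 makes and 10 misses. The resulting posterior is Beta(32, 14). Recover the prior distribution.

Beta is conjugate to the binomial likelihood: posterior = Beta(a+s, b+f).
Subtract the data counts: 32−16=16, 14−10=4.

Beta(16, 4)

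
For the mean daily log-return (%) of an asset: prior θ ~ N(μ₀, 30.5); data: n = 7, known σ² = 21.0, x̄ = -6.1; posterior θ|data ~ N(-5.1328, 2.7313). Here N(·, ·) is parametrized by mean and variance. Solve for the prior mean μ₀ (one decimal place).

μ₀ = 4.7

The posterior mean is a precision-weighted average: μ_n = (τ₀μ₀ + τ_data·x̄)/(τ₀+τ_data), with τ₀=1/σ₀² and τ_data=n/σ².
Here τ₀ = 1/30.5 = 0.032787 and τ_data = 7/21.0 = 0.333333, so τ_n = 0.366120.
Rearranging for μ₀: μ₀ = (μ_n·τ_n − τ_data·x̄)/τ₀ = (-5.1328·0.366120 − 0.333333·-6.1) / 0.032787 = 0.154111/0.032787 ≈ 4.7.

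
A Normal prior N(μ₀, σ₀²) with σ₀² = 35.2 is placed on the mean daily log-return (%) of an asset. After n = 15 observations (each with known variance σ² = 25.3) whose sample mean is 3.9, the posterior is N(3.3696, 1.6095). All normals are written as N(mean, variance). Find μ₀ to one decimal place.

With known observation variance, the Normal–Normal posterior has precision τ_n = τ₀ + n/σ² and mean μ_n = (τ₀μ₀ + (n/σ²)x̄)/τ_n.
Here τ₀ = 1/35.2 = 0.028409 and τ_data = 15/25.3 = 0.592885, so τ_n = 0.621294.
Rearranging for μ₀: μ₀ = (μ_n·τ_n − τ_data·x̄)/τ₀ = (3.3696·0.621294 − 0.592885·3.9) / 0.028409 = -0.218739/0.028409 ≈ -7.7.

μ₀ = -7.7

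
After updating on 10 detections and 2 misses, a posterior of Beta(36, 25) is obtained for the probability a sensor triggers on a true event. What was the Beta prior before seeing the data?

Beta(26, 23)

Beta is conjugate to the binomial likelihood: posterior = Beta(α+s, β+f).
Subtract the data counts: 36−10=26, 25−2=23.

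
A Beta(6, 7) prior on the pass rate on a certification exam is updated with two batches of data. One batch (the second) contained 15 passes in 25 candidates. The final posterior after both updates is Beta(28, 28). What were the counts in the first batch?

Sequential conjugate updates are equivalent to a single update on the pooled data, so total successes = posterior α − prior α and total failures = posterior β − prior β.
Total across both batches: 28−6=22 passes, 28−7=21 failures.
Subtract the second batch: 22−15=7 passes and 21−10=11 failures.

7 passes and 11 failures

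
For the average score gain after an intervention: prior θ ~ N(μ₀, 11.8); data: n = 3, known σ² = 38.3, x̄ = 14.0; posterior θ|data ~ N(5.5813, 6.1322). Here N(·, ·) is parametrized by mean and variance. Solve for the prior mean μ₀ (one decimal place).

With known observation variance, the Normal–Normal posterior has precision τ_n = τ₀ + n/σ² and mean μ_n = (τ₀μ₀ + (n/σ²)x̄)/τ_n.
Here τ₀ = 1/11.8 = 0.084746 and τ_data = 3/38.3 = 0.078329, so τ_n = 0.163075.
Rearranging for μ₀: μ₀ = (μ_n·τ_n − τ_data·x̄)/τ₀ = (5.5813·0.163075 − 0.078329·14.0) / 0.084746 = -0.186436/0.084746 ≈ -2.2.

μ₀ = -2.2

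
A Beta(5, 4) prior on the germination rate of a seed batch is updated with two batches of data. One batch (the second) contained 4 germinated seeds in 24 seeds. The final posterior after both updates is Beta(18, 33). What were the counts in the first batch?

Sequential conjugate updates are equivalent to a single update on the pooled data, so total successes = posterior α − prior α and total failures = posterior β − prior β.
Total across both batches: 18−5=13 germinated seeds, 33−4=29 non-germinating seeds.
Subtract the second batch: 13−4=9 germinated seeds and 29−20=9 non-germinating seeds.

9 germinated seeds and 9 non-germinating seeds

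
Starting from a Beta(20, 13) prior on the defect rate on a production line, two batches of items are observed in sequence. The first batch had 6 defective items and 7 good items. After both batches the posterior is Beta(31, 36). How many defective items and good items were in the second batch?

5 defective items and 16 good items

Sequential conjugate updates are equivalent to a single update on the pooled data, so total successes = posterior α − prior α and total failures = posterior β − prior β.
Total across both batches: 31−20=11 defective items, 36−13=23 good items.
Subtract the first batch: 11−6=5 defective items and 23−7=16 good items.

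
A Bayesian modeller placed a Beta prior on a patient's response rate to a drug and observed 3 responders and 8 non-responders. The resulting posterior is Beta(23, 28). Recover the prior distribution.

A Beta(α, β) prior with s successes and f failures in binomial data gives a Beta(α+s, β+f) posterior.
So α = 23 − 3 = 20 and β = 28 − 8 = 20.

Beta(20, 20)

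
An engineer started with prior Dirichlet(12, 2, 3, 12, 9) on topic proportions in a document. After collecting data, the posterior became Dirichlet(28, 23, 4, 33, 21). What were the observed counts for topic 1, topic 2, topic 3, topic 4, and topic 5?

counts (16, 21, 1, 21, 12)

For a Dirichlet(α) prior with multinomial counts c, the posterior is Dirichlet(α + c) componentwise.
Counts are posterior − prior componentwise: 28−12=16, 23−2=21, 4−3=1, 33−12=21, 21−9=12.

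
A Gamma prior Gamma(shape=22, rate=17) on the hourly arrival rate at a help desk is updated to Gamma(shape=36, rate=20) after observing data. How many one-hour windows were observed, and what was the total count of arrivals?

Gamma–Poisson conjugacy: posterior shape = α + Σxᵢ, posterior rate = β + n.
Matching: Σxᵢ = 36 − 22 = 14 and n = 20 − 17 = 3.

n = 3 one-hour windows with total 14 arrivals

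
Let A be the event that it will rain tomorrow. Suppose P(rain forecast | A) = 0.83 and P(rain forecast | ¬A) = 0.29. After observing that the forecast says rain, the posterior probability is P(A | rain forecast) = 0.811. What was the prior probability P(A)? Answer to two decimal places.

P(A) = 0.60

In odds form, posterior odds = prior odds × likelihood ratio, so prior odds = posterior odds ÷ LR.
Posterior odds = 0.811/(1−0.811) = 4.2910. LR = 0.83/0.29 = 2.8621.
Prior odds = 4.2910/2.8621 = 1.4992, so P(A) = 1.4992/(1+1.4992) ≈ 0.60.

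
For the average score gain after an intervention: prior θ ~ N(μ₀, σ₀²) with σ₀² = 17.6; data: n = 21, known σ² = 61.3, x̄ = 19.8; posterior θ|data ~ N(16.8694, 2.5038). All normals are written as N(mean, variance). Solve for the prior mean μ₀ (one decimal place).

μ₀ = -0.8

The posterior mean is a precision-weighted average: μ_n = (τ₀μ₀ + τ_data·x̄)/(τ₀+τ_data), with τ₀=1/σ₀² and τ_data=n/σ².
Here τ₀ = 1/17.6 = 0.056818 and τ_data = 21/61.3 = 0.342577, so τ_n = 0.399395.
Rearranging for μ₀: μ₀ = (μ_n·τ_n − τ_data·x̄)/τ₀ = (16.8694·0.399395 − 0.342577·19.8) / 0.056818 = -0.045471/0.056818 ≈ -0.8.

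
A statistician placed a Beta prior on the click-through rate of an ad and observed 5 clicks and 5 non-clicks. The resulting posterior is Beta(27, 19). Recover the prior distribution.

Beta(22, 14)

Under Beta–binomial conjugacy the posterior parameters are (a+s, b+f).
Subtract the data counts: 27−5=22, 19−5=14.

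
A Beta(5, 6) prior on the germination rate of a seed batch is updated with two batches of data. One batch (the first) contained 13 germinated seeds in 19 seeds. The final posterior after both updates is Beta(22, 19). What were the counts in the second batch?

Sequential conjugate updates are equivalent to a single update on the pooled data, so total successes = posterior α − prior α and total failures = posterior β − prior β.
Total across both batches: 22−5=17 germinated seeds, 19−6=13 non-germinating seeds.
Subtract the first batch: 17−13=4 germinated seeds and 13−6=7 non-germinating seeds.

4 germinated seeds and 7 non-germinating seeds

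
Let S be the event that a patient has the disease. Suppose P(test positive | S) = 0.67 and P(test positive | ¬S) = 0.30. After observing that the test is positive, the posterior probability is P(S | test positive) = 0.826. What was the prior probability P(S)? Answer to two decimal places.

P(S) = 0.68

In odds form, posterior odds = prior odds × likelihood ratio, so prior odds = posterior odds ÷ LR.
Posterior odds = 0.826/(1−0.826) = 4.7471. LR = 0.67/0.30 = 2.2333.
Prior odds = 4.7471/2.2333 = 2.1256, so P(S) = 2.1256/(1+2.1256) ≈ 0.68.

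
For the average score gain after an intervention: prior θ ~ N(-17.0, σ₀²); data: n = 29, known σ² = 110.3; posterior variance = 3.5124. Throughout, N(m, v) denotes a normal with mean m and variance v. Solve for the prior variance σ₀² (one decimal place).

σ₀² = 45.9

Posterior precision equals prior precision plus data precision: 1/σ_n² = 1/σ₀² + n/σ².
So 1/σ₀² = 1/3.5124 − 29/110.3 = 0.284706 − 0.262919 = 0.021787.
Hence σ₀² = 1/0.021787 ≈ 45.9.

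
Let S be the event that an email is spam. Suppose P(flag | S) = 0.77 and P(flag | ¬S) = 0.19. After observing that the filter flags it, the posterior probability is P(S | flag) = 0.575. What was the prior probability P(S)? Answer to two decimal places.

P(S) = 0.25

Bayes' rule in odds form gives O(S|E) = O(S)·[P(E|S)/P(E|¬S)], hence O(S) = O(S|E)/LR.
Posterior odds = 0.575/(1−0.575) = 1.3529. LR = 0.77/0.19 = 4.0526.
Prior odds = 1.3529/4.0526 = 0.3338, so P(S) = 0.3338/(1+0.3338) ≈ 0.25.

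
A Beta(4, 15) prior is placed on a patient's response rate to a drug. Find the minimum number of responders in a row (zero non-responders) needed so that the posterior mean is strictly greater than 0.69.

k = 30

After k responders and 0 non-responders the posterior is Beta(4+k, 15), with mean (4+k)/(4+15+k).
Set (4+k)/(19+k) > 0.69 and solve: k > (0.69·19 − 4)/(1 − 0.69) = 29.387.
The smallest integer exceeding 29.387 is 30, and checking k=30: (34)/(49) = 0.6939 > 0.69.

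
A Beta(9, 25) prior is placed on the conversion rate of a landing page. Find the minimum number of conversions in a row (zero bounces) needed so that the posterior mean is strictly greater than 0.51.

k = 18

After k conversions and 0 bounces the posterior is Beta(9+k, 25), with mean (9+k)/(9+25+k).
Set (9+k)/(34+k) > 0.51 and solve: k > (0.51·34 − 9)/(1 − 0.51) = 17.020.
The smallest integer exceeding 17.020 is 18, and checking k=18: (27)/(52) = 0.5192 > 0.51.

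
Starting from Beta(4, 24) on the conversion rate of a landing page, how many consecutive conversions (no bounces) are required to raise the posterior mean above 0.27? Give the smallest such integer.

After k conversions and 0 bounces the posterior is Beta(4+k, 24), with mean (4+k)/(4+24+k).
Set (4+k)/(28+k) > 0.27 and solve: k > (0.27·28 − 4)/(1 − 0.27) = 4.877.
The smallest integer exceeding 4.877 is 5, and checking k=5: (9)/(33) = 0.2727 > 0.27.

k = 5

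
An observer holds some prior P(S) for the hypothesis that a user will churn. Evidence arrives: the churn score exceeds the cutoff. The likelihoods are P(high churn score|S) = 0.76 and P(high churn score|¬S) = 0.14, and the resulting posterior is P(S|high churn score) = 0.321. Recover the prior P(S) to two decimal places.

P(S) = 0.08

In odds form, posterior odds = prior odds × likelihood ratio, so prior odds = posterior odds ÷ LR.
Posterior odds = 0.321/(1−0.321) = 0.4728. LR = 0.76/0.14 = 5.4286.
Prior odds = 0.4728/5.4286 = 0.0871, so P(S) = 0.0871/(1+0.0871) ≈ 0.08.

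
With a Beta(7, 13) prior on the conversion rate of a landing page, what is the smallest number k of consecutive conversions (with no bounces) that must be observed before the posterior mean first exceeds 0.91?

k = 125

After k conversions and 0 bounces the posterior is Beta(7+k, 13), with mean (7+k)/(7+13+k).
Set (7+k)/(20+k) > 0.91 and solve: k > (0.91·20 − 7)/(1 − 0.91) = 124.444.
The smallest integer exceeding 124.444 is 125, and checking k=125: (132)/(145) = 0.9103 > 0.91.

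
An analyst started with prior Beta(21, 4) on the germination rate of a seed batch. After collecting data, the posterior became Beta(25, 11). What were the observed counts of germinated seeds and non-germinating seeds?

4 germinated seeds and 7 non-germinating seeds

Beta is conjugate to the binomial likelihood: posterior = Beta(α+s, β+f).
Match parameters: s=25−21=4, f=11−4=7.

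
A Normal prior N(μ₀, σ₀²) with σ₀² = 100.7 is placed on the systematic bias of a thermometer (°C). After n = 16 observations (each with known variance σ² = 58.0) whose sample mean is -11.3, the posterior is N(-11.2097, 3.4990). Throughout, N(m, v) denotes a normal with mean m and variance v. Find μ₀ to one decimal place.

μ₀ = -8.7

The posterior mean is a precision-weighted average: μ_n = (τ₀μ₀ + τ_data·x̄)/(τ₀+τ_data), with τ₀=1/σ₀² and τ_data=n/σ².
Here τ₀ = 1/100.7 = 0.009930 and τ_data = 16/58.0 = 0.275862, so τ_n = 0.285792.
Rearranging for μ₀: μ₀ = (μ_n·τ_n − τ_data·x̄)/τ₀ = (-11.2097·0.285792 − 0.275862·-11.3) / 0.009930 = -0.086402/0.009930 ≈ -8.7.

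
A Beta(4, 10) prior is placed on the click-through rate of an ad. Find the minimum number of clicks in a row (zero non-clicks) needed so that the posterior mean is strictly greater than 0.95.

After k clicks and 0 non-clicks the posterior is Beta(4+k, 10), with mean (4+k)/(4+10+k).
Set (4+k)/(14+k) > 0.95 and solve: k > (0.95·14 − 4)/(1 − 0.95) = 186.000.
The smallest integer exceeding 186.000 is 187.

k = 187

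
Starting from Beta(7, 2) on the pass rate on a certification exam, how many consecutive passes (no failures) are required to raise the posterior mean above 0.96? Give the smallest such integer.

After k passes and 0 failures the posterior is Beta(7+k, 2), with mean (7+k)/(7+2+k).
Set (7+k)/(9+k) > 0.96 and solve: k > (0.96·9 − 7)/(1 − 0.96) = 41.000.
The smallest integer exceeding 41.000 is 42, and checking k=42: (49)/(51) = 0.9608 > 0.96.

k = 42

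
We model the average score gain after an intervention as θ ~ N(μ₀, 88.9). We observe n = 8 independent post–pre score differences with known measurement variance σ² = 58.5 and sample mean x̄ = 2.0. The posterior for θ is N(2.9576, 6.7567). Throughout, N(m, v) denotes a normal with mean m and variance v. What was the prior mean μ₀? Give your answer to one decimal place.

With known observation variance, the Normal–Normal posterior has precision τ_n = τ₀ + n/σ² and mean μ_n = (τ₀μ₀ + (n/σ²)x̄)/τ_n.
Here τ₀ = 1/88.9 = 0.011249 and τ_data = 8/58.5 = 0.136752, so τ_n = 0.148001.
Rearranging for μ₀: μ₀ = (μ_n·τ_n − τ_data·x̄)/τ₀ = (2.9576·0.148001 − 0.136752·2.0) / 0.011249 = 0.164224/0.011249 ≈ 14.6.

μ₀ = 14.6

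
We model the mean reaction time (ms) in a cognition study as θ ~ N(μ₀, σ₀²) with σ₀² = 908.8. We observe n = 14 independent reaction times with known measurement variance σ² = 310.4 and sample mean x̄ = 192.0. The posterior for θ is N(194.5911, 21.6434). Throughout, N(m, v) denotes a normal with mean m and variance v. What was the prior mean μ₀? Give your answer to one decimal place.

μ₀ = 300.8

The posterior mean is a precision-weighted average: μ_n = (τ₀μ₀ + τ_data·x̄)/(τ₀+τ_data), with τ₀=1/σ₀² and τ_data=n/σ².
Here τ₀ = 1/908.8 = 0.001100 and τ_data = 14/310.4 = 0.045103, so τ_n = 0.046203.
Rearranging for μ₀: μ₀ = (μ_n·τ_n − τ_data·x̄)/τ₀ = (194.5911·0.046203 − 0.045103·192.0) / 0.001100 = 0.330917/0.001100 ≈ 300.8.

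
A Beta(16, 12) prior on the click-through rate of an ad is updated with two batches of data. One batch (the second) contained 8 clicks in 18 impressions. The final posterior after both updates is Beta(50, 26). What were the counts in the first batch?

26 clicks and 4 non-clicks

Sequential conjugate updates are equivalent to a single update on the pooled data, so total successes = posterior α − prior α and total failures = posterior β − prior β.
Total across both batches: 50−16=34 clicks, 26−12=14 non-clicks.
Subtract the second batch: 34−8=26 clicks and 14−10=4 non-clicks.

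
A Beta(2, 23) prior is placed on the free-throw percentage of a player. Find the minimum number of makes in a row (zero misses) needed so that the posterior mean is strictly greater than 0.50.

k = 22

After k makes and 0 misses the posterior is Beta(2+k, 23), with mean (2+k)/(2+23+k).
Set (2+k)/(25+k) > 0.50 and solve: k > (0.50·25 − 2)/(1 − 0.50) = 21.000.
The smallest integer exceeding 21.000 is 22, and checking k=22: (24)/(47) = 0.5106 > 0.50.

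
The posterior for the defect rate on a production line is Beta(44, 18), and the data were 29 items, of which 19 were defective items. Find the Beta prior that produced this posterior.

Beta(25, 8)

Under Beta–binomial conjugacy the posterior parameters are (a+s, b+f).
So a = 44 − 19 = 25 and b = 18 − 10 = 8.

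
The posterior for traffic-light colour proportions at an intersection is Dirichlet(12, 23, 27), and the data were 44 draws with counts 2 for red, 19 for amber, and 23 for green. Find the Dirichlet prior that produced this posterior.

For a Dirichlet(α) prior with multinomial counts c, the posterior is Dirichlet(α + c) componentwise.
Subtract each count from the matching posterior parameter: 12−2=10, 23−19=4, 27−23=4.

Dirichlet(10, 4, 4)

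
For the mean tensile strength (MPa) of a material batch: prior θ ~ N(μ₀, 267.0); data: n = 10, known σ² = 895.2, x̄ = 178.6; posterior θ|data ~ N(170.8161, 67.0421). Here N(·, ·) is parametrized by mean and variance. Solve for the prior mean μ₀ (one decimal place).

The posterior mean is a precision-weighted average: μ_n = (τ₀μ₀ + τ_data·x̄)/(τ₀+τ_data), with τ₀=1/σ₀² and τ_data=n/σ².
Here τ₀ = 1/267.0 = 0.003745 and τ_data = 10/895.2 = 0.011171, so τ_n = 0.014916.
Rearranging for μ₀: μ₀ = (μ_n·τ_n − τ_data·x̄)/τ₀ = (170.8161·0.014916 − 0.011171·178.6) / 0.003745 = 0.552752/0.003745 ≈ 147.6.

μ₀ = 147.6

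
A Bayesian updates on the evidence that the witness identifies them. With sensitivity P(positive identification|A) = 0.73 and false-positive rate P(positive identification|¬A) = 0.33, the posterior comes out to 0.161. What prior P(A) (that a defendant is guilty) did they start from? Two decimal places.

In odds form, posterior odds = prior odds × likelihood ratio, so prior odds = posterior odds ÷ LR.
Posterior odds = 0.161/(1−0.161) = 0.1919. LR = 0.73/0.33 = 2.2121.
Prior odds = 0.1919/2.2121 = 0.0868, so P(A) = 0.0868/(1+0.0868) ≈ 0.08.

P(A) = 0.08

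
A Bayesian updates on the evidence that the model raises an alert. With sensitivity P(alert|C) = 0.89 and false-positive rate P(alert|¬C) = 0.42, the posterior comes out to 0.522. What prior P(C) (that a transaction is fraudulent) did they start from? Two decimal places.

P(C) = 0.34

In odds form, posterior odds = prior odds × likelihood ratio, so prior odds = posterior odds ÷ LR.
Posterior odds = 0.522/(1−0.522) = 1.0921. LR = 0.89/0.42 = 2.1190.
Prior odds = 1.0921/2.1190 = 0.5154, so P(C) = 0.5154/(1+0.5154) ≈ 0.34.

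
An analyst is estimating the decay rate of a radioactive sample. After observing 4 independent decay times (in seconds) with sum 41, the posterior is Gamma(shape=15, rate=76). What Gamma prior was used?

Gamma–exponential conjugacy: posterior shape = α + n, posterior rate = β + Σtᵢ.
So α = 15 − 4 = 11 and β = 76 − 41 = 35.

Gamma(shape=11, rate=35)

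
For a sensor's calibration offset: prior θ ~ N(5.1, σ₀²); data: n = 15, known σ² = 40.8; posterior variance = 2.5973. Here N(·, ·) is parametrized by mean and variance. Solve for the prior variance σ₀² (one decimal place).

σ₀² = 57.6

Posterior precision equals prior precision plus data precision: 1/σ_n² = 1/σ₀² + n/σ².
So 1/σ₀² = 1/2.5973 − 15/40.8 = 0.385015 − 0.367647 = 0.017368.
Hence σ₀² = 1/0.017368 ≈ 57.6.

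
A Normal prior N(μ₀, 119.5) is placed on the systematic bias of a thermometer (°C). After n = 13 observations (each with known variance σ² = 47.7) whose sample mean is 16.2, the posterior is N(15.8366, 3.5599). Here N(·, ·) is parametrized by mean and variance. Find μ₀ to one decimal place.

With known observation variance, the Normal–Normal posterior has precision τ_n = τ₀ + n/σ² and mean μ_n = (τ₀μ₀ + (n/σ²)x̄)/τ_n.
Here τ₀ = 1/119.5 = 0.008368 and τ_data = 13/47.7 = 0.272537, so τ_n = 0.280905.
Rearranging for μ₀: μ₀ = (μ_n·τ_n − τ_data·x̄)/τ₀ = (15.8366·0.280905 − 0.272537·16.2) / 0.008368 = 0.033481/0.008368 ≈ 4.0.

μ₀ = 4.0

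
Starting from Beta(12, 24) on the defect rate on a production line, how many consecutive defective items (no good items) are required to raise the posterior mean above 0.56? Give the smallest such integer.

k = 19

After k defective items and 0 good items the posterior is Beta(12+k, 24), with mean (12+k)/(12+24+k).
Set (12+k)/(36+k) > 0.56 and solve: k > (0.56·36 − 12)/(1 − 0.56) = 18.545.
The smallest integer exceeding 18.545 is 19.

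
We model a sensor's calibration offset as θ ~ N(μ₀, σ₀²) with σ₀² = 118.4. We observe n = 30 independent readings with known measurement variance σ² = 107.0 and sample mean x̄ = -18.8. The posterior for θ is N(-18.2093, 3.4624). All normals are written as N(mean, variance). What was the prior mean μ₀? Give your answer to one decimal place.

μ₀ = 1.4

The posterior mean is a precision-weighted average: μ_n = (τ₀μ₀ + τ_data·x̄)/(τ₀+τ_data), with τ₀=1/σ₀² and τ_data=n/σ².
Here τ₀ = 1/118.4 = 0.008446 and τ_data = 30/107.0 = 0.280374, so τ_n = 0.288820.
Rearranging for μ₀: μ₀ = (μ_n·τ_n − τ_data·x̄)/τ₀ = (-18.2093·0.288820 − 0.280374·-18.8) / 0.008446 = 0.011821/0.008446 ≈ 1.4.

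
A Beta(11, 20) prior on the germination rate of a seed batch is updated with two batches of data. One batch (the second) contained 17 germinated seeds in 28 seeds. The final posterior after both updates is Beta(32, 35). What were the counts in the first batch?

4 germinated seeds and 4 non-germinating seeds

Because Beta–binomial updating is additive in the counts, the combined data contributed (α_post−α_prior, β_post−β_prior) successes and failures.
Total across both batches: 32−11=21 germinated seeds, 35−20=15 non-germinating seeds.
Subtract the second batch: 21−17=4 germinated seeds and 15−11=4 non-germinating seeds.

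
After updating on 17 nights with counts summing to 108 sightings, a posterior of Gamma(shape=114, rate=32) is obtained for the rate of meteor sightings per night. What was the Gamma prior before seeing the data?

Gamma(shape=6, rate=15)

A Gamma(α, β) prior (rate parametrization) on a Poisson rate with n observations summing to S gives posterior Gamma(α+S, β+n).
So α = 114 − 108 = 6 and β = 32 − 17 = 15.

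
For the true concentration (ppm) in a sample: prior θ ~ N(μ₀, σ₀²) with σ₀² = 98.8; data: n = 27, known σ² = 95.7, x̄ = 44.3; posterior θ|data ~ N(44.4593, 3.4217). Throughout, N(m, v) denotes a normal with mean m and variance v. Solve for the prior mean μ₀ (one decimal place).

With known observation variance, the Normal–Normal posterior has precision τ_n = τ₀ + n/σ² and mean μ_n = (τ₀μ₀ + (n/σ²)x̄)/τ_n.
Here τ₀ = 1/98.8 = 0.010121 and τ_data = 27/95.7 = 0.282132, so τ_n = 0.292253.
Rearranging for μ₀: μ₀ = (μ_n·τ_n − τ_data·x̄)/τ₀ = (44.4593·0.292253 − 0.282132·44.3) / 0.010121 = 0.494916/0.010121 ≈ 48.9.

μ₀ = 48.9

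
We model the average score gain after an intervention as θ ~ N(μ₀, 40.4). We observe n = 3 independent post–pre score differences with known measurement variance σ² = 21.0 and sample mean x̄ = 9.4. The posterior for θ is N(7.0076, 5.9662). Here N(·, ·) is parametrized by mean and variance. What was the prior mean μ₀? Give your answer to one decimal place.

The posterior mean is a precision-weighted average: μ_n = (τ₀μ₀ + τ_data·x̄)/(τ₀+τ_data), with τ₀=1/σ₀² and τ_data=n/σ².
Here τ₀ = 1/40.4 = 0.024752 and τ_data = 3/21.0 = 0.142857, so τ_n = 0.167609.
Rearranging for μ₀: μ₀ = (μ_n·τ_n − τ_data·x̄)/τ₀ = (7.0076·0.167609 − 0.142857·9.4) / 0.024752 = -0.168319/0.024752 ≈ -6.8.

μ₀ = -6.8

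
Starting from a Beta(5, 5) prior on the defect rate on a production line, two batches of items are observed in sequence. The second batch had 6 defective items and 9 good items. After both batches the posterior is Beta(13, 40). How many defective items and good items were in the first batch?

Sequential conjugate updates are equivalent to a single update on the pooled data, so total successes = posterior α − prior α and total failures = posterior β − prior β.
Total across both batches: 13−5=8 defective items, 40−5=35 good items.
Subtract the second batch: 8−6=2 defective items and 35−9=26 good items.

2 defective items and 26 good items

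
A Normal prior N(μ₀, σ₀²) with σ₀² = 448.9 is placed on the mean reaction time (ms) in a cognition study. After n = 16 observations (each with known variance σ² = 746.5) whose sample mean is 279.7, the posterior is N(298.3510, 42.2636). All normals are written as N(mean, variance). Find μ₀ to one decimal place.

With known observation variance, the Normal–Normal posterior has precision τ_n = τ₀ + n/σ² and mean μ_n = (τ₀μ₀ + (n/σ²)x̄)/τ_n.
Here τ₀ = 1/448.9 = 0.002228 and τ_data = 16/746.5 = 0.021433, so τ_n = 0.023661.
Rearranging for μ₀: μ₀ = (μ_n·τ_n − τ_data·x̄)/τ₀ = (298.3510·0.023661 − 0.021433·279.7) / 0.002228 = 1.064473/0.002228 ≈ 477.8.

μ₀ = 477.8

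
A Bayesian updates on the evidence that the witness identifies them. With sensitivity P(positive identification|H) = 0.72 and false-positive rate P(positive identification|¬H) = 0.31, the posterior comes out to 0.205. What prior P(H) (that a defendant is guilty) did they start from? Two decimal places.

Bayes' rule in odds form gives O(H|E) = O(H)·[P(E|H)/P(E|¬H)], hence O(H) = O(H|E)/LR.
Posterior odds = 0.205/(1−0.205) = 0.2579. LR = 0.72/0.31 = 2.3226.
Prior odds = 0.2579/2.3226 = 0.1110, so P(H) = 0.1110/(1+0.1110) ≈ 0.10.

P(H) = 0.10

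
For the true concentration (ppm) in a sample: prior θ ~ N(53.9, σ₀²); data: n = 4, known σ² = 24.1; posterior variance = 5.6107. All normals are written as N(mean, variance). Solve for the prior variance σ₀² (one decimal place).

For the Normal–Normal model with known σ², precisions add: τ_n = τ₀ + n/σ².
So 1/σ₀² = 1/5.6107 − 4/24.1 = 0.178231 − 0.165975 = 0.012256.
Hence σ₀² = 1/0.012256 ≈ 81.6.

σ₀² = 81.6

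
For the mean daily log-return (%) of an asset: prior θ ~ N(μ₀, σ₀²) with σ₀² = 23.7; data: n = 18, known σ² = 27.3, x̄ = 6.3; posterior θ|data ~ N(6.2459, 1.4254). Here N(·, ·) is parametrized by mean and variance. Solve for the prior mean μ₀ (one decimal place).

μ₀ = 5.4

With known observation variance, the Normal–Normal posterior has precision τ_n = τ₀ + n/σ² and mean μ_n = (τ₀μ₀ + (n/σ²)x̄)/τ_n.
Here τ₀ = 1/23.7 = 0.042194 and τ_data = 18/27.3 = 0.659341, so τ_n = 0.701535.
Rearranging for μ₀: μ₀ = (μ_n·τ_n − τ_data·x̄)/τ₀ = (6.2459·0.701535 − 0.659341·6.3) / 0.042194 = 0.227869/0.042194 ≈ 5.4.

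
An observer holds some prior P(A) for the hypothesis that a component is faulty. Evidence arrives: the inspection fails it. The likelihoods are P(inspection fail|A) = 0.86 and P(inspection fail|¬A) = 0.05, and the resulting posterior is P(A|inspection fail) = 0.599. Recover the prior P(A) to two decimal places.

P(A) = 0.08

In odds form, posterior odds = prior odds × likelihood ratio, so prior odds = posterior odds ÷ LR.
Posterior odds = 0.599/(1−0.599) = 1.4938. LR = 0.86/0.05 = 17.2000.
Prior odds = 1.4938/17.2000 = 0.0868, so P(A) = 0.0868/(1+0.0868) ≈ 0.08.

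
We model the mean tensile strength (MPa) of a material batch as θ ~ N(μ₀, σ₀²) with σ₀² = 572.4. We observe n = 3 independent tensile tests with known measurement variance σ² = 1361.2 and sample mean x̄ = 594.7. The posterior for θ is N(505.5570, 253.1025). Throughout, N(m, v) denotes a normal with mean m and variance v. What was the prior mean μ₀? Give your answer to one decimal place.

With known observation variance, the Normal–Normal posterior has precision τ_n = τ₀ + n/σ² and mean μ_n = (τ₀μ₀ + (n/σ²)x̄)/τ_n.
Here τ₀ = 1/572.4 = 0.001747 and τ_data = 3/1361.2 = 0.002204, so τ_n = 0.003951.
Rearranging for μ₀: μ₀ = (μ_n·τ_n − τ_data·x̄)/τ₀ = (505.5570·0.003951 − 0.002204·594.7) / 0.001747 = 0.686737/0.001747 ≈ 393.1.

μ₀ = 393.1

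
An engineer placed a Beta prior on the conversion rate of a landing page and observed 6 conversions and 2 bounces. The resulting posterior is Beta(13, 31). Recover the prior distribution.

Beta is conjugate to the binomial likelihood: posterior = Beta(a+s, b+f).
So a = 13 − 6 = 7 and b = 31 − 2 = 29.

Beta(7, 29)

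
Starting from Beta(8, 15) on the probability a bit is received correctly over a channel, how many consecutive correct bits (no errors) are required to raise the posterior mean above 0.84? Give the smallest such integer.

k = 71

After k correct bits and 0 errors the posterior is Beta(8+k, 15), with mean (8+k)/(8+15+k).
Set (8+k)/(23+k) > 0.84 and solve: k > (0.84·23 − 8)/(1 − 0.84) = 70.750.
The smallest integer exceeding 70.750 is 71.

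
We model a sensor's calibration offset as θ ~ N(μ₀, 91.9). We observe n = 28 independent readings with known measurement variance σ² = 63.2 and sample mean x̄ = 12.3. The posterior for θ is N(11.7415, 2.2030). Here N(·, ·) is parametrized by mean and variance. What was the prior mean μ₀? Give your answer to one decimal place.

With known observation variance, the Normal–Normal posterior has precision τ_n = τ₀ + n/σ² and mean μ_n = (τ₀μ₀ + (n/σ²)x̄)/τ_n.
Here τ₀ = 1/91.9 = 0.010881 and τ_data = 28/63.2 = 0.443038, so τ_n = 0.453919.
Rearranging for μ₀: μ₀ = (μ_n·τ_n − τ_data·x̄)/τ₀ = (11.7415·0.453919 − 0.443038·12.3) / 0.010881 = -0.119677/0.010881 ≈ -11.0.

μ₀ = -11.0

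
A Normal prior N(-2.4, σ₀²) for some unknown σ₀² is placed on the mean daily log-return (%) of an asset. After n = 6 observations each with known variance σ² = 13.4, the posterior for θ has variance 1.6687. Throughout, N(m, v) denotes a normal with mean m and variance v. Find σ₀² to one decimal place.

For the Normal–Normal model with known σ², precisions add: τ_n = τ₀ + n/σ².
So 1/σ₀² = 1/1.6687 − 6/13.4 = 0.599269 − 0.447761 = 0.151508.
Hence σ₀² = 1/0.151508 ≈ 6.6.

σ₀² = 6.6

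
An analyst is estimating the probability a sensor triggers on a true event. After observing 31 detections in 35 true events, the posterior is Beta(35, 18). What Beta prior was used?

Beta(4, 14)

Beta is conjugate to the binomial likelihood: posterior = Beta(α+s, β+f).
So α = 35 − 31 = 4 and β = 18 − 4 = 14.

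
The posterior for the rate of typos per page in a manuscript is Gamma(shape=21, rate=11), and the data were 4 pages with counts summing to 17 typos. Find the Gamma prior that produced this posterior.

Gamma(shape=4, rate=7)

Gamma–Poisson conjugacy: posterior shape = α + Σxᵢ, posterior rate = β + n.
So α = 21 − 17 = 4 and β = 11 − 4 = 7.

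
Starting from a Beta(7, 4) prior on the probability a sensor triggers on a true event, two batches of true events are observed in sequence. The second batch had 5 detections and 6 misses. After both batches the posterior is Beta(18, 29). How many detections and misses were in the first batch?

6 detections and 19 misses

Because Beta–binomial updating is additive in the counts, the combined data contributed (α_post−α_prior, β_post−β_prior) successes and failures.
Total across both batches: 18−7=11 detections, 29−4=25 misses.
Subtract the second batch: 11−5=6 detections and 25−6=19 misses.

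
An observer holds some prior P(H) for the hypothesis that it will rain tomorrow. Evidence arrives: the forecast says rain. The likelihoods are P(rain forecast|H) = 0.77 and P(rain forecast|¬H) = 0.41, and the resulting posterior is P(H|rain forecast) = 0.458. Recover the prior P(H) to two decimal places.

P(H) = 0.31

Bayes' rule in odds form gives O(H|E) = O(H)·[P(E|H)/P(E|¬H)], hence O(H) = O(H|E)/LR.
Posterior odds = 0.458/(1−0.458) = 0.8450. LR = 0.77/0.41 = 1.8780.
Prior odds = 0.8450/1.8780 = 0.4499, so P(H) = 0.4499/(1+0.4499) ≈ 0.31.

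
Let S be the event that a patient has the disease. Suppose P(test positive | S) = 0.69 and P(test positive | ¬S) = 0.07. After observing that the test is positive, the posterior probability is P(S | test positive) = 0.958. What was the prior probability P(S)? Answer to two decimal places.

P(S) = 0.70

Bayes' rule in odds form gives O(S|E) = O(S)·[P(E|S)/P(E|¬S)], hence O(S) = O(S|E)/LR.
Posterior odds = 0.958/(1−0.958) = 22.8095. LR = 0.69/0.07 = 9.8571.
Prior odds = 22.8095/9.8571 = 2.3140, so P(S) = 2.3140/(1+2.3140) ≈ 0.70.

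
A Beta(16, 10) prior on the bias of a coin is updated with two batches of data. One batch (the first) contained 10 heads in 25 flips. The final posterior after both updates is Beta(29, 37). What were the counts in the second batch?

3 heads and 12 tails

Because Beta–binomial updating is additive in the counts, the combined data contributed (α_post−α_prior, β_post−β_prior) successes and failures.
Total across both batches: 29−16=13 heads, 37−10=27 tails.
Subtract the first batch: 13−10=3 heads and 27−15=12 tails.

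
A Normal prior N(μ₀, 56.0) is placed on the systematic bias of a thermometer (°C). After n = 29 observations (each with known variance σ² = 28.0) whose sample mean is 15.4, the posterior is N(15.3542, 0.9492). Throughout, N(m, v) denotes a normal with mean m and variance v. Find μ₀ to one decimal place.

μ₀ = 12.7

With known observation variance, the Normal–Normal posterior has precision τ_n = τ₀ + n/σ² and mean μ_n = (τ₀μ₀ + (n/σ²)x̄)/τ_n.
Here τ₀ = 1/56.0 = 0.017857 and τ_data = 29/28.0 = 1.035714, so τ_n = 1.053571.
Rearranging for μ₀: μ₀ = (μ_n·τ_n − τ_data·x̄)/τ₀ = (15.3542·1.053571 − 1.035714·15.4) / 0.017857 = 0.226744/0.017857 ≈ 12.7.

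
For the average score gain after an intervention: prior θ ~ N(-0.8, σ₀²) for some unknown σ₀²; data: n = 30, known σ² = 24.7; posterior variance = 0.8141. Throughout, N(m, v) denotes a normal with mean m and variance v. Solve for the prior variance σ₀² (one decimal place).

For the Normal–Normal model with known σ², precisions add: τ_n = τ₀ + n/σ².
So 1/σ₀² = 1/0.8141 − 30/24.7 = 1.228350 − 1.214575 = 0.013775.
Hence σ₀² = 1/0.013775 ≈ 72.6.

σ₀² = 72.6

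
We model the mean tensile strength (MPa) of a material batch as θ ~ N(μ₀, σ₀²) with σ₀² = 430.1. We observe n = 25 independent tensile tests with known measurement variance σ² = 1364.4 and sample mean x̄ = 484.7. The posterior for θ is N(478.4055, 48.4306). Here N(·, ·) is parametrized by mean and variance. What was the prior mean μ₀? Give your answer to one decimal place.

μ₀ = 428.8

With known observation variance, the Normal–Normal posterior has precision τ_n = τ₀ + n/σ² and mean μ_n = (τ₀μ₀ + (n/σ²)x̄)/τ_n.
Here τ₀ = 1/430.1 = 0.002325 and τ_data = 25/1364.4 = 0.018323, so τ_n = 0.020648.
Rearranging for μ₀: μ₀ = (μ_n·τ_n − τ_data·x̄)/τ₀ = (478.4055·0.020648 − 0.018323·484.7) / 0.002325 = 0.996959/0.002325 ≈ 428.8.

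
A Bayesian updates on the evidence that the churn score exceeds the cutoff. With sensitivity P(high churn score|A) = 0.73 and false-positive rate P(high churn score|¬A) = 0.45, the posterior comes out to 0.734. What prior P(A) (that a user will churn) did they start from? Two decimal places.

In odds form, posterior odds = prior odds × likelihood ratio, so prior odds = posterior odds ÷ LR.
Posterior odds = 0.734/(1−0.734) = 2.7594. LR = 0.73/0.45 = 1.6222.
Prior odds = 2.7594/1.6222 = 1.7010, so P(A) = 1.7010/(1+1.7010) ≈ 0.63.

P(A) = 0.63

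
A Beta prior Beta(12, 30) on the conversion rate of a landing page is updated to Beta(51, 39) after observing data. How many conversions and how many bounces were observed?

Beta is conjugate to the binomial likelihood: posterior = Beta(α+s, β+f).
Match parameters: s=51−12=39, f=39−30=9.

39 conversions and 9 bounces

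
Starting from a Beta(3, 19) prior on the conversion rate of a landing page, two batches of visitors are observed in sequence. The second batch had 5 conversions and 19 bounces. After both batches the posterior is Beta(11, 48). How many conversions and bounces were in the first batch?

Because Beta–binomial updating is additive in the counts, the combined data contributed (α_post−α_prior, β_post−β_prior) successes and failures.
Total across both batches: 11−3=8 conversions, 48−19=29 bounces.
Subtract the second batch: 8−5=3 conversions and 29−19=10 bounces.

3 conversions and 10 bounces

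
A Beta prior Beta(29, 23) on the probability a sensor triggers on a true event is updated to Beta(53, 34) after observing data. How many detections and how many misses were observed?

24 detections and 11 misses

Under Beta–binomial conjugacy the posterior parameters are (α+s, β+f).
So s = 53 − 29 = 24 and f = 34 − 23 = 11.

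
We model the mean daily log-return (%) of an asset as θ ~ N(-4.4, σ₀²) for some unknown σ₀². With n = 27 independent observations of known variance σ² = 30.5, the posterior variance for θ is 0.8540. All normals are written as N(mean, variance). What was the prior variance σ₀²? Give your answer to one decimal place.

σ₀² = 3.5

For the Normal–Normal model with known σ², precisions add: τ_n = τ₀ + n/σ².
So 1/σ₀² = 1/0.8540 − 27/30.5 = 1.170960 − 0.885246 = 0.285714.
Hence σ₀² = 1/0.285714 ≈ 3.5.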